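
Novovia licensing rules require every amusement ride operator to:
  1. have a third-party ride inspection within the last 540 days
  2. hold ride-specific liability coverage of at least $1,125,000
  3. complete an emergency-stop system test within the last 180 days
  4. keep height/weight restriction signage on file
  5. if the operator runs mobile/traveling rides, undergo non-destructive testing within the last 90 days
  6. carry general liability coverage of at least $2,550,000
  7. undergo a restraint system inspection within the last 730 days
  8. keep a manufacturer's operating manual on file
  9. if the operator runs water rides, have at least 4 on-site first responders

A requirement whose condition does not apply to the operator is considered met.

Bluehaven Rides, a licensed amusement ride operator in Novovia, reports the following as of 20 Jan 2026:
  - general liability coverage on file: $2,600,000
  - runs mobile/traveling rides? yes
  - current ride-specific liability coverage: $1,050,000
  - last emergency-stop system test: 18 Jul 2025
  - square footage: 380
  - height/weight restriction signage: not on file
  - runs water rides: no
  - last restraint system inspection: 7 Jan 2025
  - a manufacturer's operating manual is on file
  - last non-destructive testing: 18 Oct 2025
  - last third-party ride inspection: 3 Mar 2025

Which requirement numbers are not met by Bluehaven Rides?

2, 3, 4, 5

1. third-party ride inspection 323 days ago vs limit 540 → met
2. ride-specific liability coverage $1,050,000 < $1,125,000 → not met
3. emergency-stop system test 186 days ago vs limit 180 → not met
4. height/weight restriction signage absent → not met
5. condition 'runs mobile/traveling rides' holds; non-destructive testing 94 days ago vs limit 90 → not met
6. general liability coverage $2,600,000 ≥ $2,550,000 → met
7. restraint system inspection 378 days ago vs limit 730 → met
8. manufacturer's operating manual present → met
9. condition 'runs water rides' does not hold → requirement n/a → met
Not met: 2, 3, 4, 5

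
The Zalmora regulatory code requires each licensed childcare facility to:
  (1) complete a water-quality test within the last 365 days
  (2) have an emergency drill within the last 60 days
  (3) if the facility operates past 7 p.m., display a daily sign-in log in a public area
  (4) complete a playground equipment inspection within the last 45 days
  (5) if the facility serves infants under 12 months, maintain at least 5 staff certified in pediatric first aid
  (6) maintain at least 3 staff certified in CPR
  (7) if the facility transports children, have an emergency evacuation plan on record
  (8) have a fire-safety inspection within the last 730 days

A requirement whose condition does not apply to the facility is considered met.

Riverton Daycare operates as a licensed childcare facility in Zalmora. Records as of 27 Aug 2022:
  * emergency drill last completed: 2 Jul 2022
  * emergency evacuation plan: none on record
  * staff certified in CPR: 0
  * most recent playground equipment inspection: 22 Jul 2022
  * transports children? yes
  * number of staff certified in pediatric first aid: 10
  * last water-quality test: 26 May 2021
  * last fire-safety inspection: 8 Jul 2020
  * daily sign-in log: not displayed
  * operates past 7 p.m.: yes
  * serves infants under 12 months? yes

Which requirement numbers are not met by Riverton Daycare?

1, 3, 6, 7, 8

1. water-quality test 458 days ago vs limit 365 → not met
2. emergency drill 56 days ago vs limit 60 → met
3. condition 'operates past 7 p.m.' holds; daily sign-in log absent → not met
4. playground equipment inspection 36 days ago vs limit 45 → met
5. condition 'serves infants under 12 months' holds; staff certified in pediatric first aid 10 ≥ 5 → met
6. staff certified in CPR 0 < 3 → not met
7. condition 'transports children' holds; emergency evacuation plan absent → not met
8. fire-safety inspection 780 days ago vs limit 730 → not met
Not met: 1, 3, 6, 7, 8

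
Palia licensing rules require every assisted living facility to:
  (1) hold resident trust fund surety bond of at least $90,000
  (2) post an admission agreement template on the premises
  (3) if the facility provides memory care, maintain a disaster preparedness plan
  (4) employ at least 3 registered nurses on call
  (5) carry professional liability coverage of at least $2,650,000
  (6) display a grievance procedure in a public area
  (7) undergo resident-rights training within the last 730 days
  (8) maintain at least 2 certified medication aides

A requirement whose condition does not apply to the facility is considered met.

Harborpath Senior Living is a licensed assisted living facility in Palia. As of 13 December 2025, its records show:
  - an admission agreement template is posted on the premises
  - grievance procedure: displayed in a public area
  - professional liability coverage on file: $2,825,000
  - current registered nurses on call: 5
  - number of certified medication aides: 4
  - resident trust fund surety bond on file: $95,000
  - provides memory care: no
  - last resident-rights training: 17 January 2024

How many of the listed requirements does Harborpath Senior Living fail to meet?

1. resident trust fund surety bond $95,000 ≥ $90,000 → met
2. admission agreement template present → met
3. condition 'provides memory care' does not hold → requirement n/a → met
4. registered nurses on call 5 ≥ 3 → met
5. professional liability coverage $2,825,000 ≥ $2,650,000 → met
6. grievance procedure present → met
7. resident-rights training 696 days ago vs limit 730 → met
8. certified medication aides 4 ≥ 2 → met
Not met: 0 of 8

0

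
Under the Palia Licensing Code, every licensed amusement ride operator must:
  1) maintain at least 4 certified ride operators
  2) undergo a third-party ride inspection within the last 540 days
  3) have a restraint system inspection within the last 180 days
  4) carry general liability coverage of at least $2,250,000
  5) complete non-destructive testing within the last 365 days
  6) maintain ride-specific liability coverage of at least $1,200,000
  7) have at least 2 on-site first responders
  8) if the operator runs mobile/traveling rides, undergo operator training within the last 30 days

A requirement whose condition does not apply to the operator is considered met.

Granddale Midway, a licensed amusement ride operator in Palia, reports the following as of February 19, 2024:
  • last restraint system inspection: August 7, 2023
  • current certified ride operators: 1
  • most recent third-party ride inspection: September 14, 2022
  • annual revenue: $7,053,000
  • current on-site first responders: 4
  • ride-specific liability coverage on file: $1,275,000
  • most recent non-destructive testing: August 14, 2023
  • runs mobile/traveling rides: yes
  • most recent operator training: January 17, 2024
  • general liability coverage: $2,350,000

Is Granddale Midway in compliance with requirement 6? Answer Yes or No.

Yes

6. ride-specific liability coverage $1,275,000 ≥ $1,200,000 → met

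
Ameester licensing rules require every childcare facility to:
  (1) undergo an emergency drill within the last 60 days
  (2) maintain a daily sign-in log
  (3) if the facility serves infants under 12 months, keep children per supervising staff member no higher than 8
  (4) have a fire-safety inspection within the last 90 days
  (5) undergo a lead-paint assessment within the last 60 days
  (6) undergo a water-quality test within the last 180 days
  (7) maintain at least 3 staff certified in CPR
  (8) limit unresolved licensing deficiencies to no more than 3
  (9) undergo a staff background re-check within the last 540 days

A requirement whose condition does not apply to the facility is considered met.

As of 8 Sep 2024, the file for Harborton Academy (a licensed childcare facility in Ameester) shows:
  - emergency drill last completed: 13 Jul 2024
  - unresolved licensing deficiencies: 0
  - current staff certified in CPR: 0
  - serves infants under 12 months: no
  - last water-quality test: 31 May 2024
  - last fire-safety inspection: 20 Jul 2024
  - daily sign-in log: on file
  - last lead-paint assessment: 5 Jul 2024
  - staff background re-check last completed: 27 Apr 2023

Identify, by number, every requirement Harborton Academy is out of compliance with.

1. emergency drill 57 days ago vs limit 60 → met
2. daily sign-in log present → met
3. condition 'serves infants under 12 months' does not hold → requirement n/a → met
4. fire-safety inspection 50 days ago vs limit 90 → met
5. lead-paint assessment 65 days ago vs limit 60 → not met
6. water-quality test 100 days ago vs limit 180 → met
7. staff certified in CPR 0 < 3 → not met
8. unresolved licensing deficiencies 0 ≤ 3 → met
9. staff background re-check 500 days ago vs limit 540 → met
Not met: 5, 7

5, 7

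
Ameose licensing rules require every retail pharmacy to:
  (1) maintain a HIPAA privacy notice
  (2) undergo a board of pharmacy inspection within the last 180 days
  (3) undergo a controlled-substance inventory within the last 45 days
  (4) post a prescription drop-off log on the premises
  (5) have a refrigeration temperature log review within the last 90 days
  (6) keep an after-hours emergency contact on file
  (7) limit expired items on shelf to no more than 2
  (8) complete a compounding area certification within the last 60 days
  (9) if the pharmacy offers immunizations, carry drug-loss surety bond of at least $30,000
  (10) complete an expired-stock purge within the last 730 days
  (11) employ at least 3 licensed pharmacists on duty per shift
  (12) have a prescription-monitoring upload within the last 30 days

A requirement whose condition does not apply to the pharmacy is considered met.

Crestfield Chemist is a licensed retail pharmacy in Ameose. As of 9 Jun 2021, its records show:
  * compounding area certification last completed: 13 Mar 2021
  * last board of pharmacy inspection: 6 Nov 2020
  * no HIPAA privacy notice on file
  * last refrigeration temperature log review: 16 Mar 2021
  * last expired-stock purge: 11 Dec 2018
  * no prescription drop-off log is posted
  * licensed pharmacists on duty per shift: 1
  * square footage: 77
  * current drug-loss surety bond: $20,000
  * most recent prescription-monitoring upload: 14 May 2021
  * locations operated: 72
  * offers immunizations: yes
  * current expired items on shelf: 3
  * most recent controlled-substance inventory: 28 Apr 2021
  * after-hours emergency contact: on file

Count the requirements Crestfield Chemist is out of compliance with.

8

1. HIPAA privacy notice absent → not met
2. board of pharmacy inspection 215 days ago vs limit 180 → not met
3. controlled-substance inventory 42 days ago vs limit 45 → met
4. prescription drop-off log absent → not met
5. refrigeration temperature log review 85 days ago vs limit 90 → met
6. after-hours emergency contact present → met
7. expired items on shelf 3 > 2 → not met
8. compounding area certification 88 days ago vs limit 60 → not met
9. condition 'offers immunizations' holds; drug-loss surety bond $20,000 < $30,000 → not met
10. expired-stock purge 911 days ago vs limit 730 → not met
11. licensed pharmacists on duty per shift 1 < 3 → not met
12. prescription-monitoring upload 26 days ago vs limit 30 → met
Not met: 8 of 12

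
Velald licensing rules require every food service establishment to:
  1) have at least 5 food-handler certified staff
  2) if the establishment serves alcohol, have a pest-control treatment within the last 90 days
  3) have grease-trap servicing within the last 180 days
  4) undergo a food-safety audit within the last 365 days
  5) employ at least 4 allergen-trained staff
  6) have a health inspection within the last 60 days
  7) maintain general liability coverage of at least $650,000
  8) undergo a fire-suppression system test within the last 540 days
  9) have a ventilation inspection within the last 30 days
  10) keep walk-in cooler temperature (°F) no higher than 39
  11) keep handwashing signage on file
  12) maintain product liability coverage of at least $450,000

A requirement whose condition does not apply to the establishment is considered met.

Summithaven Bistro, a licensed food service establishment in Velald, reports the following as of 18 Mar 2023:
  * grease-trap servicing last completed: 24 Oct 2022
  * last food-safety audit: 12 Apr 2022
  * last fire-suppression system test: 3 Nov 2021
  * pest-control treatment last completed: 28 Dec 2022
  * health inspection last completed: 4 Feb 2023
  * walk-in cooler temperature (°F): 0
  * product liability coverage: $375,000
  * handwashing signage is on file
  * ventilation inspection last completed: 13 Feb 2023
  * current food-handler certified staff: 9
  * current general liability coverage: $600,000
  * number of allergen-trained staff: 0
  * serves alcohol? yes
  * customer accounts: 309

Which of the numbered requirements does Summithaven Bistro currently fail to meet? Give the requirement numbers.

5, 7, 9, 12

1. food-handler certified staff 9 ≥ 5 → met
2. condition 'serves alcohol' holds; pest-control treatment 80 days ago vs limit 90 → met
3. grease-trap servicing 145 days ago vs limit 180 → met
4. food-safety audit 340 days ago vs limit 365 → met
5. allergen-trained staff 0 < 4 → not met
6. health inspection 42 days ago vs limit 60 → met
7. general liability coverage $600,000 < $650,000 → not met
8. fire-suppression system test 500 days ago vs limit 540 → met
9. ventilation inspection 33 days ago vs limit 30 → not met
10. walk-in cooler temperature (°F) 0 ≤ 39 → met
11. handwashing signage present → met
12. product liability coverage $375,000 < $450,000 → not met
Not met: 5, 7, 9, 12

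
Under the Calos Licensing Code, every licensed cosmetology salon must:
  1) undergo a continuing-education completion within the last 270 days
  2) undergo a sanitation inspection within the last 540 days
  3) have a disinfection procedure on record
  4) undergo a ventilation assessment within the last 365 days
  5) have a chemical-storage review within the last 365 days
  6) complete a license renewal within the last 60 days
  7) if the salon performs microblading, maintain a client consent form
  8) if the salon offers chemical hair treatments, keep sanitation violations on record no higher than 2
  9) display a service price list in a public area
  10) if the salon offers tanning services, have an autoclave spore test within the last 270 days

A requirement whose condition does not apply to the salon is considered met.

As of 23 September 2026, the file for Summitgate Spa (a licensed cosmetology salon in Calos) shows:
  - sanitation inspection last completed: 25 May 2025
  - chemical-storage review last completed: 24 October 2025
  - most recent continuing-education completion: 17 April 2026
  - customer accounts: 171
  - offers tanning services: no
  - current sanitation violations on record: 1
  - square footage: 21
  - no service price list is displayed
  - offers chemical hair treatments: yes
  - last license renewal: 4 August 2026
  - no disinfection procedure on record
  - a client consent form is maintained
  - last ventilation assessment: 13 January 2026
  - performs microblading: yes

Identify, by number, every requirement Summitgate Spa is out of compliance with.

1. continuing-education completion 159 days ago vs limit 270 → met
2. sanitation inspection 486 days ago vs limit 540 → met
3. disinfection procedure absent → not met
4. ventilation assessment 253 days ago vs limit 365 → met
5. chemical-storage review 334 days ago vs limit 365 → met
6. license renewal 50 days ago vs limit 60 → met
7. condition 'performs microblading' holds; client consent form present → met
8. condition 'offers chemical hair treatments' holds; sanitation violations on record 1 ≤ 2 → met
9. service price list absent → not met
10. condition 'offers tanning services' does not hold → requirement n/a → met
Not met: 3, 9

3, 9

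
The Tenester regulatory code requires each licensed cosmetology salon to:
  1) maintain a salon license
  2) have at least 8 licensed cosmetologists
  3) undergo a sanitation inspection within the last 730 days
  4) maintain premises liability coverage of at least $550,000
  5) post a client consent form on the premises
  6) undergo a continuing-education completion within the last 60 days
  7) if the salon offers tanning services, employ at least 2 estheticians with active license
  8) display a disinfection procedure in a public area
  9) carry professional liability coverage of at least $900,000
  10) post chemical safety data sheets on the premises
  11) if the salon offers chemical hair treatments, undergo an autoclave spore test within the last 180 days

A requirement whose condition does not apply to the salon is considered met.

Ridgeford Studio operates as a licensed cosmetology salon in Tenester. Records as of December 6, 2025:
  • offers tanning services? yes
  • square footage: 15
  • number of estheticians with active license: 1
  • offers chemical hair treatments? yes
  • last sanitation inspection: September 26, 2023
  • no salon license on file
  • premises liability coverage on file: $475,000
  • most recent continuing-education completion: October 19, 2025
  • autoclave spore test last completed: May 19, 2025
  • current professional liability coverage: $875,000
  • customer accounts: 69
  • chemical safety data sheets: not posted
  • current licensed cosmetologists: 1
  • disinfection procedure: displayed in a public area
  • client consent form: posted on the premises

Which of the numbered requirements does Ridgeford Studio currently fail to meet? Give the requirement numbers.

1, 2, 3, 4, 7, 9, 10, 11

1. salon license absent → not met
2. licensed cosmetologists 1 < 8 → not met
3. sanitation inspection 802 days ago vs limit 730 → not met
4. premises liability coverage $475,000 < $550,000 → not met
5. client consent form present → met
6. continuing-education completion 48 days ago vs limit 60 → met
7. condition 'offers tanning services' holds; estheticians with active license 1 < 2 → not met
8. disinfection procedure present → met
9. professional liability coverage $875,000 < $900,000 → not met
10. chemical safety data sheets absent → not met
11. condition 'offers chemical hair treatments' holds; autoclave spore test 201 days ago vs limit 180 → not met
Not met: 1, 2, 3, 4, 7, 9, 10, 11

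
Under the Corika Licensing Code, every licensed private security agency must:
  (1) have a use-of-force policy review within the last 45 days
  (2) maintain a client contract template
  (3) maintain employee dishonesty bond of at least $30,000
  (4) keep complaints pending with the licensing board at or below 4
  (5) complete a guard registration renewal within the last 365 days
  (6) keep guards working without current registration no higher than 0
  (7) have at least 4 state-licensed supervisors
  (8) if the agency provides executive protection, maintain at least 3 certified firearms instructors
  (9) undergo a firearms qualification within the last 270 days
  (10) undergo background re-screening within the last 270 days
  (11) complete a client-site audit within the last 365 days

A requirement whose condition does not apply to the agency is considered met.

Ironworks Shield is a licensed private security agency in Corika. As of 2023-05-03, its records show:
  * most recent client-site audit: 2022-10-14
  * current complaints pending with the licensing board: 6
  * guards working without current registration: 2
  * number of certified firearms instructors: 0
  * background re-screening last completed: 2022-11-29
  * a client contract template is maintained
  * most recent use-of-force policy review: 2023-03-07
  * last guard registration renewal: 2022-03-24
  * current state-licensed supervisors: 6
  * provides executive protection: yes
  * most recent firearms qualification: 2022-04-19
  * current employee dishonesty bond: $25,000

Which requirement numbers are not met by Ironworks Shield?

1, 3, 4, 5, 6, 8, 9

1. use-of-force policy review 57 days ago vs limit 45 → not met
2. client contract template present → met
3. employee dishonesty bond $25,000 < $30,000 → not met
4. complaints pending with the licensing board 6 > 4 → not met
5. guard registration renewal 405 days ago vs limit 365 → not met
6. guards working without current registration 2 > 0 → not met
7. state-licensed supervisors 6 ≥ 4 → met
8. condition 'provides executive protection' holds; certified firearms instructors 0 < 3 → not met
9. firearms qualification 379 days ago vs limit 270 → not met
10. background re-screening 155 days ago vs limit 270 → met
11. client-site audit 201 days ago vs limit 365 → met
Not met: 1, 3, 4, 5, 6, 8, 9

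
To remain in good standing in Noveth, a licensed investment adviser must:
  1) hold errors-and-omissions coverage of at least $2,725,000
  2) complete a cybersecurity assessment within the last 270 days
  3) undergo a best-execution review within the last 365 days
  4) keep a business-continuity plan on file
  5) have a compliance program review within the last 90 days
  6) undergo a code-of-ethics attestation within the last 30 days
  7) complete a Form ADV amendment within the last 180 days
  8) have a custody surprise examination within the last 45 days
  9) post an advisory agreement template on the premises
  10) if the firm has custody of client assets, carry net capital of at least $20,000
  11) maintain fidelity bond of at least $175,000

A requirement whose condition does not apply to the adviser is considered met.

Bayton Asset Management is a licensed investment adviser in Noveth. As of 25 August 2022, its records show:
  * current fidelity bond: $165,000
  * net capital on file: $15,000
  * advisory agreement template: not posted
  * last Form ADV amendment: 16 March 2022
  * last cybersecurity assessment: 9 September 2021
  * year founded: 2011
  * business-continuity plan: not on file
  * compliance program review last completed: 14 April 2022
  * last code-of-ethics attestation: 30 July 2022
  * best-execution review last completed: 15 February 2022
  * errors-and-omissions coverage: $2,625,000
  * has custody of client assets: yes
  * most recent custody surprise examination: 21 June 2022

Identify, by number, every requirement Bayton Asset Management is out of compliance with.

1. errors-and-omissions coverage $2,625,000 < $2,725,000 → not met
2. cybersecurity assessment 350 days ago vs limit 270 → not met
3. best-execution review 191 days ago vs limit 365 → met
4. business-continuity plan absent → not met
5. compliance program review 133 days ago vs limit 90 → not met
6. code-of-ethics attestation 26 days ago vs limit 30 → met
7. Form ADV amendment 162 days ago vs limit 180 → met
8. custody surprise examination 65 days ago vs limit 45 → not met
9. advisory agreement template absent → not met
10. condition 'has custody of client assets' holds; net capital $15,000 < $20,000 → not met
11. fidelity bond $165,000 < $175,000 → not met
Not met: 1, 2, 4, 5, 8, 9, 10, 11

1, 2, 4, 5, 8, 9, 10, 11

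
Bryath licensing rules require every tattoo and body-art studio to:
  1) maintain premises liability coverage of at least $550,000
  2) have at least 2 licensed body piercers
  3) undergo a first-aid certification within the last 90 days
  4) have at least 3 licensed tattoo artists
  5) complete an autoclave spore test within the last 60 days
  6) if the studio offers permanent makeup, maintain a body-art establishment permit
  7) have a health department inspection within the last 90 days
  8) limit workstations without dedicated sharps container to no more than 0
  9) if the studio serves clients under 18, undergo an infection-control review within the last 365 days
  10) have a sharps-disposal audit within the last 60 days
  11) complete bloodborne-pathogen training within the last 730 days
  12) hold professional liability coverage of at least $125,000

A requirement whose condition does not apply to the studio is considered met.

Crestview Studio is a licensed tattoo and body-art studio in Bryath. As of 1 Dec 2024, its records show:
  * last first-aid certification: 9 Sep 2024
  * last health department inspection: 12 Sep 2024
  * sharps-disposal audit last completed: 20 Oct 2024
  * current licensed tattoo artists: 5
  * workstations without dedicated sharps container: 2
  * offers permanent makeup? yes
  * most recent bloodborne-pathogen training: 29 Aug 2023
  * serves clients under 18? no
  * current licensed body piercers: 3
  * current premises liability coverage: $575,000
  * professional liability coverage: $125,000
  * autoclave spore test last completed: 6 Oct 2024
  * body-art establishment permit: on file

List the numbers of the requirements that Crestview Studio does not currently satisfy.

1. premises liability coverage $575,000 ≥ $550,000 → met
2. licensed body piercers 3 ≥ 2 → met
3. first-aid certification 83 days ago vs limit 90 → met
4. licensed tattoo artists 5 ≥ 3 → met
5. autoclave spore test 56 days ago vs limit 60 → met
6. condition 'offers permanent makeup' holds; body-art establishment permit present → met
7. health department inspection 80 days ago vs limit 90 → met
8. workstations without dedicated sharps container 2 > 0 → not met
9. condition 'serves clients under 18' does not hold → requirement n/a → met
10. sharps-disposal audit 42 days ago vs limit 60 → met
11. bloodborne-pathogen training 460 days ago vs limit 730 → met
12. professional liability coverage $125,000 ≥ $125,000 → met
Not met: 8

8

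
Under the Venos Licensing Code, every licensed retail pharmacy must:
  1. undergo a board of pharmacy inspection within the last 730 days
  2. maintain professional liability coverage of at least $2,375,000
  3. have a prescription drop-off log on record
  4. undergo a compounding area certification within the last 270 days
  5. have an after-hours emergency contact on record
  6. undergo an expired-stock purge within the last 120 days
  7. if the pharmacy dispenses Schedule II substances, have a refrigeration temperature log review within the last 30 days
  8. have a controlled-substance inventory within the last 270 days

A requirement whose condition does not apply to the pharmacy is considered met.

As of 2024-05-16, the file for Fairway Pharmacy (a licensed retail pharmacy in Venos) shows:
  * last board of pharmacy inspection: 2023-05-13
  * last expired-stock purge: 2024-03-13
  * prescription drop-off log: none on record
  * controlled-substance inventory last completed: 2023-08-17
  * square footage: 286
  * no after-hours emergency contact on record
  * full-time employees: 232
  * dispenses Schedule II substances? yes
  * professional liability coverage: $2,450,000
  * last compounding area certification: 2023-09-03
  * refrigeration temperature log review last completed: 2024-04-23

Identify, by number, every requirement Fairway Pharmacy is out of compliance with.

3, 5, 8

1. board of pharmacy inspection 369 days ago vs limit 730 → met
2. professional liability coverage $2,450,000 ≥ $2,375,000 → met
3. prescription drop-off log absent → not met
4. compounding area certification 256 days ago vs limit 270 → met
5. after-hours emergency contact absent → not met
6. expired-stock purge 64 days ago vs limit 120 → met
7. condition 'dispenses Schedule II substances' holds; refrigeration temperature log review 23 days ago vs limit 30 → met
8. controlled-substance inventory 273 days ago vs limit 270 → not met
Not met: 3, 5, 8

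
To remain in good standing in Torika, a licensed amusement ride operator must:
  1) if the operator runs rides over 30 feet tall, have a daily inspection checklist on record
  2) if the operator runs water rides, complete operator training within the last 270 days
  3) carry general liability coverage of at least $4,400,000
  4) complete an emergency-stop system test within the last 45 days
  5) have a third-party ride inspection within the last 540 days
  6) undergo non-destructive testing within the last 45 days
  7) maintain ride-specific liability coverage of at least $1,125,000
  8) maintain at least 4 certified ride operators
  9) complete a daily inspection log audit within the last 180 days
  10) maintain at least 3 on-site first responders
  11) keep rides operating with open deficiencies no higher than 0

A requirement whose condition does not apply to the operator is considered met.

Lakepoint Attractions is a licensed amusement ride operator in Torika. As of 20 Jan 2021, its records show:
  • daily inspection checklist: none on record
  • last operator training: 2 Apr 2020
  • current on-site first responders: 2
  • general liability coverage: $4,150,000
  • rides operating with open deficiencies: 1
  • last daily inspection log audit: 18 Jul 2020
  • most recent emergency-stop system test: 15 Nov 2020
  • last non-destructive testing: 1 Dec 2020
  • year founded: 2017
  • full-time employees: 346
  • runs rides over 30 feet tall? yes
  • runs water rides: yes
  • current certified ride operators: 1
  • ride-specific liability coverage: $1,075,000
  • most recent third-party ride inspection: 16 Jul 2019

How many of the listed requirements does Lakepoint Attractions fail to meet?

1. condition 'runs rides over 30 feet tall' holds; daily inspection checklist absent → not met
2. condition 'runs water rides' holds; operator training 293 days ago vs limit 270 → not met
3. general liability coverage $4,150,000 < $4,400,000 → not met
4. emergency-stop system test 66 days ago vs limit 45 → not met
5. third-party ride inspection 554 days ago vs limit 540 → not met
6. non-destructive testing 50 days ago vs limit 45 → not met
7. ride-specific liability coverage $1,075,000 < $1,125,000 → not met
8. certified ride operators 1 < 4 → not met
9. daily inspection log audit 186 days ago vs limit 180 → not met
10. on-site first responders 2 < 3 → not met
11. rides operating with open deficiencies 1 > 0 → not met
Not met: 11 of 11

11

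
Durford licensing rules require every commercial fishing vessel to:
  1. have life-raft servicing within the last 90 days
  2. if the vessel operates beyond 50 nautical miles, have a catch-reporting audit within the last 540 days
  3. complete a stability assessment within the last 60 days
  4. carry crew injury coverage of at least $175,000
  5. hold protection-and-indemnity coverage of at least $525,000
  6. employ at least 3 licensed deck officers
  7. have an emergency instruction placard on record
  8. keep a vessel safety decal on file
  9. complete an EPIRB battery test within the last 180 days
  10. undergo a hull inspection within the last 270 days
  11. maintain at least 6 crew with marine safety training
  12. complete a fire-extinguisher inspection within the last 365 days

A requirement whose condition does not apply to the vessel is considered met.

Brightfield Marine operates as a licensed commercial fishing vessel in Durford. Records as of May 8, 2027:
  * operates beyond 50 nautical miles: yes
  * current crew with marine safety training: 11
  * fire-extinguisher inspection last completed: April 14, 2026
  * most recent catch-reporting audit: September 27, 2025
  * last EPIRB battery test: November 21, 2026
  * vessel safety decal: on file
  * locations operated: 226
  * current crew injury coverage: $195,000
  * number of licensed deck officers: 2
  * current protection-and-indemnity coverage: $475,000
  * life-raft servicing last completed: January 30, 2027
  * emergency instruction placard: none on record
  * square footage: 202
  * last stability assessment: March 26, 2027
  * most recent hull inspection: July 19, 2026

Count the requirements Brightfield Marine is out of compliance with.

7

1. life-raft servicing 98 days ago vs limit 90 → not met
2. condition 'operates beyond 50 nautical miles' holds; catch-reporting audit 588 days ago vs limit 540 → not met
3. stability assessment 43 days ago vs limit 60 → met
4. crew injury coverage $195,000 ≥ $175,000 → met
5. protection-and-indemnity coverage $475,000 < $525,000 → not met
6. licensed deck officers 2 < 3 → not met
7. emergency instruction placard absent → not met
8. vessel safety decal present → met
9. EPIRB battery test 168 days ago vs limit 180 → met
10. hull inspection 293 days ago vs limit 270 → not met
11. crew with marine safety training 11 ≥ 6 → met
12. fire-extinguisher inspection 389 days ago vs limit 365 → not met
Not met: 7 of 12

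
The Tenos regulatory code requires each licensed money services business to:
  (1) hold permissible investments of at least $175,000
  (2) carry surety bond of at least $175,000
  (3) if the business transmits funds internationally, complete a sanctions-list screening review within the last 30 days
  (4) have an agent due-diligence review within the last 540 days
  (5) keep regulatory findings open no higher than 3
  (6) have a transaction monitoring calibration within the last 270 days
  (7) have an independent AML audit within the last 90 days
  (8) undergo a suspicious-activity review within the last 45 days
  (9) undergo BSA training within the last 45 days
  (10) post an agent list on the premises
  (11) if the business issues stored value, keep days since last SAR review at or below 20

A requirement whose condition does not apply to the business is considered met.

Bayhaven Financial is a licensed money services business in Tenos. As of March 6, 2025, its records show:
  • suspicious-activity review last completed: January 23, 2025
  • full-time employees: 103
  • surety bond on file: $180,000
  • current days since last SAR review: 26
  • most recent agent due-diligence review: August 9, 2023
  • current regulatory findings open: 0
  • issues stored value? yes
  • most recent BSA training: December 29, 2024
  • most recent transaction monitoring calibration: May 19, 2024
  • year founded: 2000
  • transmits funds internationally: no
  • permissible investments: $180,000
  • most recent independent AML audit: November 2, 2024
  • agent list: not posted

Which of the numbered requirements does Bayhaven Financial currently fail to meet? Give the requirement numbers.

1. permissible investments $180,000 ≥ $175,000 → met
2. surety bond $180,000 ≥ $175,000 → met
3. condition 'transmits funds internationally' does not hold → requirement n/a → met
4. agent due-diligence review 575 days ago vs limit 540 → not met
5. regulatory findings open 0 ≤ 3 → met
6. transaction monitoring calibration 291 days ago vs limit 270 → not met
7. independent AML audit 124 days ago vs limit 90 → not met
8. suspicious-activity review 42 days ago vs limit 45 → met
9. BSA training 67 days ago vs limit 45 → not met
10. agent list absent → not met
11. condition 'issues stored value' holds; days since last SAR review 26 > 20 → not met
Not met: 4, 6, 7, 9, 10, 11

4, 6, 7, 9, 10, 11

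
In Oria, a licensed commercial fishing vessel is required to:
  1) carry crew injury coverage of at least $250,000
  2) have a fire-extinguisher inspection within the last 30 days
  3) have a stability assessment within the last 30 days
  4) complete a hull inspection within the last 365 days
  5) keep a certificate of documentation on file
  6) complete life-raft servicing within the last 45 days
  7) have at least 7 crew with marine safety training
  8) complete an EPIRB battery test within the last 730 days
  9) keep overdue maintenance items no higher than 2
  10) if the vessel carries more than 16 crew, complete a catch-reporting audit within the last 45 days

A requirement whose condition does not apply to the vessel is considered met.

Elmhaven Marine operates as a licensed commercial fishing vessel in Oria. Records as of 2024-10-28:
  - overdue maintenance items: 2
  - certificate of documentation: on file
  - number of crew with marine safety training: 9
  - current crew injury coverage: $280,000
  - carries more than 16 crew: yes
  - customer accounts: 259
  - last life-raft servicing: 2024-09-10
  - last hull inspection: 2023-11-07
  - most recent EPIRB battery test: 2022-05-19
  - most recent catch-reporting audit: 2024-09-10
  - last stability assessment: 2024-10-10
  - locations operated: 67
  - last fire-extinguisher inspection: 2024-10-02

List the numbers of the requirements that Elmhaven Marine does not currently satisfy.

6, 8, 10

1. crew injury coverage $280,000 ≥ $250,000 → met
2. fire-extinguisher inspection 26 days ago vs limit 30 → met
3. stability assessment 18 days ago vs limit 30 → met
4. hull inspection 356 days ago vs limit 365 → met
5. certificate of documentation present → met
6. life-raft servicing 48 days ago vs limit 45 → not met
7. crew with marine safety training 9 ≥ 7 → met
8. EPIRB battery test 893 days ago vs limit 730 → not met
9. overdue maintenance items 2 ≤ 2 → met
10. condition 'carries more than 16 crew' holds; catch-reporting audit 48 days ago vs limit 45 → not met
Not met: 6, 8, 10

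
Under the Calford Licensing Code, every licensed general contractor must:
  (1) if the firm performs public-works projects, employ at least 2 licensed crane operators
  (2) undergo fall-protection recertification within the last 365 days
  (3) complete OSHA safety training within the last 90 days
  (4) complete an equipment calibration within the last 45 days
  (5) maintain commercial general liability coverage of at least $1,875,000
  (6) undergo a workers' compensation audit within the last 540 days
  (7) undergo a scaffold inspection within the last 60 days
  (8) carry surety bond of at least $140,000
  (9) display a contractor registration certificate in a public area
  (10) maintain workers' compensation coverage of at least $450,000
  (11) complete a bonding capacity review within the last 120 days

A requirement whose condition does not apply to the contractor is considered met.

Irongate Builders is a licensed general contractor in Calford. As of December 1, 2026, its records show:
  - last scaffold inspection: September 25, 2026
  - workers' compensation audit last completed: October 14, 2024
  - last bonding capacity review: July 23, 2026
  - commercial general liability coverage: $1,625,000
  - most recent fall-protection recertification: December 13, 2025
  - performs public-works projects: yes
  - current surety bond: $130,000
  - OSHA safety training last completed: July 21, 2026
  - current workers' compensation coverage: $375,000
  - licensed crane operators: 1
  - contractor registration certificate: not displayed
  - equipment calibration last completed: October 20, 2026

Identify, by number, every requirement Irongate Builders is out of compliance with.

1. condition 'performs public-works projects' holds; licensed crane operators 1 < 2 → not met
2. fall-protection recertification 353 days ago vs limit 365 → met
3. OSHA safety training 133 days ago vs limit 90 → not met
4. equipment calibration 42 days ago vs limit 45 → met
5. commercial general liability coverage $1,625,000 < $1,875,000 → not met
6. workers' compensation audit 778 days ago vs limit 540 → not met
7. scaffold inspection 67 days ago vs limit 60 → not met
8. surety bond $130,000 < $140,000 → not met
9. contractor registration certificate absent → not met
10. workers' compensation coverage $375,000 < $450,000 → not met
11. bonding capacity review 131 days ago vs limit 120 → not met
Not met: 1, 3, 5, 6, 7, 8, 9, 10, 11

1, 3, 5, 6, 7, 8, 9, 10, 11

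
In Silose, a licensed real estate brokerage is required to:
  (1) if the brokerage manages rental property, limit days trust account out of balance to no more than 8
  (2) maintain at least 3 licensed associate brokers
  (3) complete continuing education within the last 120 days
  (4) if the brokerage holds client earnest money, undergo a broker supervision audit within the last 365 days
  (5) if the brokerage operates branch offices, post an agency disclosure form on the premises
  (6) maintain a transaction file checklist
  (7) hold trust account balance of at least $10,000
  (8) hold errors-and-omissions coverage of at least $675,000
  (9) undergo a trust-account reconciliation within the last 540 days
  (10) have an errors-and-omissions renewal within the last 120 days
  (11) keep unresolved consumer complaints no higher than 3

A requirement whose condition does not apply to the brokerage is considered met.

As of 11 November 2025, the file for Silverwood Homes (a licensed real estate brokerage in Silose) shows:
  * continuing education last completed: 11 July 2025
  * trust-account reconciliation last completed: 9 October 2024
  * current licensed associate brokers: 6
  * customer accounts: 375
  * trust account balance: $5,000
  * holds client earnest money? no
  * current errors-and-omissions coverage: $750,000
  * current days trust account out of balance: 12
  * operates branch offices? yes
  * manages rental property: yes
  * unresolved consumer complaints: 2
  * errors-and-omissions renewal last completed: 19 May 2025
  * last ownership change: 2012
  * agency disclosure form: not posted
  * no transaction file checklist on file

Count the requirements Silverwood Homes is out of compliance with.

1. condition 'manages rental property' holds; days trust account out of balance 12 > 8 → not met
2. licensed associate brokers 6 ≥ 3 → met
3. continuing education 123 days ago vs limit 120 → not met
4. condition 'holds client earnest money' does not hold → requirement n/a → met
5. condition 'operates branch offices' holds; agency disclosure form absent → not met
6. transaction file checklist absent → not met
7. trust account balance $5,000 < $10,000 → not met
8. errors-and-omissions coverage $750,000 ≥ $675,000 → met
9. trust-account reconciliation 398 days ago vs limit 540 → met
10. errors-and-omissions renewal 176 days ago vs limit 120 → not met
11. unresolved consumer complaints 2 ≤ 3 → met
Not met: 6 of 11

6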